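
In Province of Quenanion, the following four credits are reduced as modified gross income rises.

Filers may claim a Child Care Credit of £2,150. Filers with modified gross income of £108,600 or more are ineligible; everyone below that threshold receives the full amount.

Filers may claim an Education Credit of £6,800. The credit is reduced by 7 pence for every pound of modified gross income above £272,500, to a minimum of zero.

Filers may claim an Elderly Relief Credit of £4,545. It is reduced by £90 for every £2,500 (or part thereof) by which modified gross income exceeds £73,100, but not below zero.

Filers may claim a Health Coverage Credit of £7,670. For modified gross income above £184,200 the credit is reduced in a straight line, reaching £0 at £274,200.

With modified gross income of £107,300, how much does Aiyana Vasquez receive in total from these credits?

£19,905

Child Care Credit: £107,300 is below the £108,600 cutoff, so the full £2,150 applies.
Education Credit: £107,300 is at or below the £272,500 threshold, so the full £6,800 applies.
Elderly Relief Credit: income exceeds £73,100 by £34,200, which is 14 full-or-partial £2,500 increments; reduction = 14 × £90 = £1,260, leaving £3,285.
Health Coverage Credit: £107,300 is at or below the £184,200 threshold, so the full £7,670 applies.
Total: £2,150 + £6,800 + £3,285 + £7,670 = £19,905.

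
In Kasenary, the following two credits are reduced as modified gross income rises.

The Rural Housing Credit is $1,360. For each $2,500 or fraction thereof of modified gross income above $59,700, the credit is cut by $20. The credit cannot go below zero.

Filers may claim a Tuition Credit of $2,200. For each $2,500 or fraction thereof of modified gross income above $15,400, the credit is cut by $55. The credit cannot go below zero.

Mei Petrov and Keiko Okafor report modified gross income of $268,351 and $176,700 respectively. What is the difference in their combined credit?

$420

Mei ($268,351): Rural Housing Credit: income exceeds $59,700 by $208,651 → 84 increments × $20 = $1,680 ≥ base, so the credit is $0. Tuition Credit: income exceeds $15,400 by $252,951 → 102 increments × $55 = $5,610 ≥ base, so the credit is $0. total $0 + $0 = $0
Keiko ($176,700): Rural Housing Credit: income exceeds $59,700 by $117,000, which is 47 full-or-partial $2,500 increments; reduction = 47 × $20 = $940, leaving $420. Tuition Credit: income exceeds $15,400 by $161,300 → 65 increments × $55 = $3,575 ≥ base, so the credit is $0. total $420 + $0 = $420
Difference: |$0 − $420| = $420.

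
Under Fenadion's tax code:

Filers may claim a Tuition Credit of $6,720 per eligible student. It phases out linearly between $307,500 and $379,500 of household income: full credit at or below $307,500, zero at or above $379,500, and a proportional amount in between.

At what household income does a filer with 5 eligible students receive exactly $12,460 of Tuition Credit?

$352,800

Full credit = 5 × $6,720 = $33,600.
$12,460 is 12,460/33,600 of the full $33,600, so 21,140/33,600 of the $72,000 range has been used: income = $307,500 + $72,000 × 21,140/33,600 = $352,800.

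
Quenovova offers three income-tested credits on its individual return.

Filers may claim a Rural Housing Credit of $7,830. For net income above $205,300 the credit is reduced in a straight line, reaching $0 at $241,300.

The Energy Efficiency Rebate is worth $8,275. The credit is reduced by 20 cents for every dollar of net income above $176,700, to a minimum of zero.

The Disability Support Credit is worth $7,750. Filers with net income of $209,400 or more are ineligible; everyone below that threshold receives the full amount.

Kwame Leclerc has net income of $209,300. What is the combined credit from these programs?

Rural Housing Credit: $209,300 is $4,000 into a $36,000 phase-out range, leaving 32,000/36,000 of the credit: $7,830 × 32,000/36,000 = $6,960.
Energy Efficiency Rebate: 20% of the $32,600 excess over $176,700 is $6,520; credit = $8,275 − $6,520 = $1,755.
Disability Support Credit: $209,300 is below the $209,400 cutoff, so the full $7,750 applies.
Total: $6,960 + $1,755 + $7,750 = $16,465.

$16,465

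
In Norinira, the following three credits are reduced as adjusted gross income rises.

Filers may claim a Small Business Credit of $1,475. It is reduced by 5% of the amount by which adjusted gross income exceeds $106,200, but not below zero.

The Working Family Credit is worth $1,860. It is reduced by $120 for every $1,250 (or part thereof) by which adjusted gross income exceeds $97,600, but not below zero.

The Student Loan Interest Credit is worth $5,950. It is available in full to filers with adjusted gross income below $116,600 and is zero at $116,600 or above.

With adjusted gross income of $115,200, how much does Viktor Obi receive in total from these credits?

$7,035

Small Business Credit: 5% of the $9,000 excess over $106,200 is $450; credit = $1,475 − $450 = $1,025.
Working Family Credit: income exceeds $97,600 by $17,600, which is 15 full-or-partial $1,250 increments; reduction = 15 × $120 = $1,800, leaving $60.
Student Loan Interest Credit: $115,200 is below the $116,600 cutoff, so the full $5,950 applies.
Total: $1,025 + $60 + $5,950 = $7,035.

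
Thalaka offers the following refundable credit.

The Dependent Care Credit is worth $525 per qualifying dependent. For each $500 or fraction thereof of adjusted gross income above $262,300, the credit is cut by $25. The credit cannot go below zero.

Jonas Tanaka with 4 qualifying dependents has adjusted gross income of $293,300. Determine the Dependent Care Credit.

$550

Dependent Care Credit: base = 4 × $525 = $2,100. income exceeds $262,300 by $31,000, which is 62 full-or-partial $500 increments; reduction = 62 × $25 = $1,550, leaving $550.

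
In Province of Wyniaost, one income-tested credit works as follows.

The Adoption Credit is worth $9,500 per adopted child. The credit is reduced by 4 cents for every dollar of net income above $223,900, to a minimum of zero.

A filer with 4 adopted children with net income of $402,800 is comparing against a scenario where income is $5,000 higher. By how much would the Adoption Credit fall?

At $402,800 — base = 4 × $9,500 = $38,000. 4% of the $178,900 excess over $223,900 is $7,156; credit = $38,000 − $7,156 = $30,844.
At $407,800 — base = 4 × $9,500 = $38,000. 4% of the $183,900 excess over $223,900 is $7,356; credit = $38,000 − $7,356 = $30,644.
Lost: $30,844 − $30,644 = $200.

$200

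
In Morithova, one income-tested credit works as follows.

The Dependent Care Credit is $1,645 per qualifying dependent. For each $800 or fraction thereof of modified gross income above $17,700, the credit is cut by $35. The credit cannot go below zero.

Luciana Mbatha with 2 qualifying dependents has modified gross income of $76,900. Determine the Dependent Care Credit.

$700

Dependent Care Credit: base = 2 × $1,645 = $3,290. income exceeds $17,700 by $59,200, which is 74 full-or-partial $800 increments; reduction = 74 × $35 = $2,590, leaving $700.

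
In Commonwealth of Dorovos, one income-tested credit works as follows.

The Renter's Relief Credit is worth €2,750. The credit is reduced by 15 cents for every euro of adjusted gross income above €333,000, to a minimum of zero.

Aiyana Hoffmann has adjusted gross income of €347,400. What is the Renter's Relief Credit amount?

€590

Renter's Relief Credit: 15% of the €14,400 excess over €333,000 is €2,160; credit = €2,750 − €2,160 = €590.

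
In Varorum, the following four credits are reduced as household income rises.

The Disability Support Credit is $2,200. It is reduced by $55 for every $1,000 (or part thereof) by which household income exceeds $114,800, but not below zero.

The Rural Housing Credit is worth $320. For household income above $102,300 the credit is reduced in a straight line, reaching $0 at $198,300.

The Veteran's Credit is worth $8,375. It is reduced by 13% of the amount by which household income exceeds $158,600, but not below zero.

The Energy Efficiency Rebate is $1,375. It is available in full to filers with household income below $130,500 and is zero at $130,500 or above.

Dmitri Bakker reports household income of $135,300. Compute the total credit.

Disability Support Credit: income exceeds $114,800 by $20,500, which is 21 full-or-partial $1,000 increments; reduction = 21 × $55 = $1,155, leaving $1,045.
Rural Housing Credit: $135,300 is $33,000 into a $96,000 phase-out range, leaving 63,000/96,000 of the credit: $320 × 63,000/96,000 = $210.
Veteran's Credit: $135,300 is at or below the $158,600 threshold, so the full $8,375 applies.
Energy Efficiency Rebate: $135,300 meets or exceeds the $130,500 cutoff, so the credit is $0.
Total: $1,045 + $210 + $8,375 + $0 = $9,630.

$9,630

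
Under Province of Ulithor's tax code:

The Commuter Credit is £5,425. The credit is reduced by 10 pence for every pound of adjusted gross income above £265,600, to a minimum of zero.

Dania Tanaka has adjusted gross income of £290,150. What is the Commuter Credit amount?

£2,970

Commuter Credit: 10% of the £24,550 excess over £265,600 is £2,455; credit = £5,425 − £2,455 = £2,970.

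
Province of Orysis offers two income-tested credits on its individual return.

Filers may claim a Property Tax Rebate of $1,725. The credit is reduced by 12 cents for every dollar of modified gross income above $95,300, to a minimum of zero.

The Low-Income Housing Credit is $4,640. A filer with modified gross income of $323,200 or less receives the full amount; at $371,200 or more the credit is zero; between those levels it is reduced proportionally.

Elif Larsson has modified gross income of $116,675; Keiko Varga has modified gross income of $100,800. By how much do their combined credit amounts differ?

$1,065

Elif ($116,675): Property Tax Rebate: 12% of the $21,375 excess over $95,300 is $2,565 ≥ base, so the credit is $0. Low-Income Housing Credit: $116,675 is at or below the $323,200 threshold, so the full $4,640 applies. total $0 + $4,640 = $4,640
Keiko ($100,800): Property Tax Rebate: 12% of the $5,500 excess over $95,300 is $660; credit = $1,725 − $660 = $1,065. Low-Income Housing Credit: $100,800 is at or below the $323,200 threshold, so the full $4,640 applies. total $1,065 + $4,640 = $5,705
Difference: |$4,640 − $5,705| = $1,065.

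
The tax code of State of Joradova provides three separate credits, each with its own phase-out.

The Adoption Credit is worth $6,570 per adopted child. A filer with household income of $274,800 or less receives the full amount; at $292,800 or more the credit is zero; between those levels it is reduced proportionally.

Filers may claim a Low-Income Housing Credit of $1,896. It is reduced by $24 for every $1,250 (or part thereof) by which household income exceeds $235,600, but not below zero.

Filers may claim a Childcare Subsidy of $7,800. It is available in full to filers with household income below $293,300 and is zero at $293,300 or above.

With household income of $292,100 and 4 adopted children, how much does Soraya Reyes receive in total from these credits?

Adoption Credit: base = 4 × $6,570 = $26,280. $292,100 is $17,300 into a $18,000 phase-out range, leaving 700/18,000 of the credit: $26,280 × 700/18,000 = $1,022.
Low-Income Housing Credit: income exceeds $235,600 by $56,500, which is 46 full-or-partial $1,250 increments; reduction = 46 × $24 = $1,104, leaving $792.
Childcare Subsidy: $292,100 is below the $293,300 cutoff, so the full $7,800 applies.
Total: $1,022 + $792 + $7,800 = $9,614.

$9,614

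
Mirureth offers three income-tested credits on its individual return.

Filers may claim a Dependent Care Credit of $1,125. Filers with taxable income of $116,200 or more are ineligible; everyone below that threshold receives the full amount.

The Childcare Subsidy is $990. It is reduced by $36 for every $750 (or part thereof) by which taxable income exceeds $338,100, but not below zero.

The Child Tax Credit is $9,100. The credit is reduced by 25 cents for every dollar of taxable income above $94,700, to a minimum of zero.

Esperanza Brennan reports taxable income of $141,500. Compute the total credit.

$990

Dependent Care Credit: $141,500 meets or exceeds the $116,200 cutoff, so the credit is $0.
Childcare Subsidy: $141,500 is at or below the $338,100 threshold, so the full $990 applies.
Child Tax Credit: 25% of the $46,800 excess over $94,700 is $11,700 ≥ base, so the credit is $0.
Total: $0 + $990 + $0 = $990.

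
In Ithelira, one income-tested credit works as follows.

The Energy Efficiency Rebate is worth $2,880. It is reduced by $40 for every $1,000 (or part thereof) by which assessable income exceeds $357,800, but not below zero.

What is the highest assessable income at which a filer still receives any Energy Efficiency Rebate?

After 71 increments the reduction is 71 × $40 = $2,840, leaving $40; one more increment wipes it out. Increment 71 ends at excess 71 × $1,000 = $71,000, so the highest qualifying income is $357,800 + $71,000 = $428,800.

$428,800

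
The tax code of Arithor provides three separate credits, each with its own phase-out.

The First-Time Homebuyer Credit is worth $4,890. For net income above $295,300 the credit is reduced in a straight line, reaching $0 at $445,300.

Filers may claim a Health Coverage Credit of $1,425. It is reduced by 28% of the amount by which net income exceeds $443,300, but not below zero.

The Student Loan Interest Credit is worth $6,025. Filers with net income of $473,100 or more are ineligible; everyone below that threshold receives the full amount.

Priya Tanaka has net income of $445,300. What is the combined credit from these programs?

$6,890

First-Time Homebuyer Credit: $445,300 is at or above $445,300, so the credit is $0.
Health Coverage Credit: 28% of the $2,000 excess over $443,300 is $560; credit = $1,425 − $560 = $865.
Student Loan Interest Credit: $445,300 is below the $473,100 cutoff, so the full $6,025 applies.
Total: $0 + $865 + $6,025 = $6,890.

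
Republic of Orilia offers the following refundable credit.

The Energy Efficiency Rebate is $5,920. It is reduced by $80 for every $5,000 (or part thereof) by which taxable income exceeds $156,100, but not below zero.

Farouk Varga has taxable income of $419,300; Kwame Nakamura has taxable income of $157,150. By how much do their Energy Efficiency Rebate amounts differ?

Farouk ($419,300): Energy Efficiency Rebate: income exceeds $156,100 by $263,200, which is 53 full-or-partial $5,000 increments; reduction = 53 × $80 = $4,240, leaving $1,680.
Kwame ($157,150): Energy Efficiency Rebate: income exceeds $156,100 by $1,050, which is 1 full-or-partial $5,000 increment; reduction = 1 × $80 = $80, leaving $5,840.
Difference: |$1,680 − $5,840| = $4,160.

$4,160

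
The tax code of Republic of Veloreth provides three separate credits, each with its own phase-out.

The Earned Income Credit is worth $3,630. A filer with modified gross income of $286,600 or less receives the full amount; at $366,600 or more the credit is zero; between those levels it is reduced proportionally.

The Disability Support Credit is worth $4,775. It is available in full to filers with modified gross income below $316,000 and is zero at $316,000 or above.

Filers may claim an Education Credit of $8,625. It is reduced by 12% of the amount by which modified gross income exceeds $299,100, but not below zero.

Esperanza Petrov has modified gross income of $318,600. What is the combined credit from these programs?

Earned Income Credit: $318,600 is $32,000 into a $80,000 phase-out range, leaving 48,000/80,000 of the credit: $3,630 × 48,000/80,000 = $2,178.
Disability Support Credit: $318,600 meets or exceeds the $316,000 cutoff, so the credit is $0.
Education Credit: 12% of the $19,500 excess over $299,100 is $2,340; credit = $8,625 − $2,340 = $6,285.
Total: $2,178 + $0 + $6,285 = $8,463.

$8,463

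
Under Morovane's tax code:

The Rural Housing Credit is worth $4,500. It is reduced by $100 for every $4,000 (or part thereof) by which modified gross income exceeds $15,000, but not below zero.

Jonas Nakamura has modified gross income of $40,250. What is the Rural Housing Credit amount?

Rural Housing Credit: income exceeds $15,000 by $25,250, which is 7 full-or-partial $4,000 increments; reduction = 7 × $100 = $700, leaving $3,800.

$3,800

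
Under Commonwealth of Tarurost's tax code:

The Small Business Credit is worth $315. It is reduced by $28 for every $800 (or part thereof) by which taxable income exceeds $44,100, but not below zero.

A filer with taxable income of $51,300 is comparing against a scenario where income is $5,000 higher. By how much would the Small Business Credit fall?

At $51,300 — income exceeds $44,100 by $7,200, which is 9 full-or-partial $800 increments; reduction = 9 × $28 = $252, leaving $63.
At $56,300 — income exceeds $44,100 by $12,200 → 16 increments × $28 = $448 ≥ base, so the credit is $0.
Lost: $63 − $0 = $63.

$63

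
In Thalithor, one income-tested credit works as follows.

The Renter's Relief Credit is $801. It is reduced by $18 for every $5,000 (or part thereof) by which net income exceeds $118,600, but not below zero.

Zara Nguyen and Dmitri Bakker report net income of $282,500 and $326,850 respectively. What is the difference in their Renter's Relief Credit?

$162

Zara ($282,500): Renter's Relief Credit: income exceeds $118,600 by $163,900, which is 33 full-or-partial $5,000 increments; reduction = 33 × $18 = $594, leaving $207.
Dmitri ($326,850): Renter's Relief Credit: income exceeds $118,600 by $208,250, which is 42 full-or-partial $5,000 increments; reduction = 42 × $18 = $756, leaving $45.
Difference: |$207 − $45| = $162.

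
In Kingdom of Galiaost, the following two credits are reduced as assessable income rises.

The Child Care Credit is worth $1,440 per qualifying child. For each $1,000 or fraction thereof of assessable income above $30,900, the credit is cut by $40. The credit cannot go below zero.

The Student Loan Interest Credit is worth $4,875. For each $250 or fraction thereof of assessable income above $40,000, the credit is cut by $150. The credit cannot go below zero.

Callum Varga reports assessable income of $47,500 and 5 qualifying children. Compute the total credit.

$6,895

Child Care Credit: base = 5 × $1,440 = $7,200. income exceeds $30,900 by $16,600, which is 17 full-or-partial $1,000 increments; reduction = 17 × $40 = $680, leaving $6,520.
Student Loan Interest Credit: income exceeds $40,000 by $7,500, which is 30 full-or-partial $250 increments; reduction = 30 × $150 = $4,500, leaving $375.
Total: $6,520 + $375 = $6,895.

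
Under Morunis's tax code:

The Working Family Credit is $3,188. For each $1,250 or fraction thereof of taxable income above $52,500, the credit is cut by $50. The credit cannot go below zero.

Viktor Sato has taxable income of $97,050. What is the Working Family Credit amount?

Working Family Credit: income exceeds $52,500 by $44,550, which is 36 full-or-partial $1,250 increments; reduction = 36 × $50 = $1,800, leaving $1,388.

$1,388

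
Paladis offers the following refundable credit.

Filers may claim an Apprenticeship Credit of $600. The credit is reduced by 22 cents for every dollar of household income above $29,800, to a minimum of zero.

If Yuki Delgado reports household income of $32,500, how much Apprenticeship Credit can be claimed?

Apprenticeship Credit: 22% of the $2,700 excess over $29,800 is $594; credit = $600 − $594 = $6.

$6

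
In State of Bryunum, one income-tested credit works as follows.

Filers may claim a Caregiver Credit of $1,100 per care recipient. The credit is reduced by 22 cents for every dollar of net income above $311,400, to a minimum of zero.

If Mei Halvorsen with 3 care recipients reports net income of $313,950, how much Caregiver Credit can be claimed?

Caregiver Credit: base = 3 × $1,100 = $3,300. 22% of the $2,550 excess over $311,400 is $561; credit = $3,300 − $561 = $2,739.

$2,739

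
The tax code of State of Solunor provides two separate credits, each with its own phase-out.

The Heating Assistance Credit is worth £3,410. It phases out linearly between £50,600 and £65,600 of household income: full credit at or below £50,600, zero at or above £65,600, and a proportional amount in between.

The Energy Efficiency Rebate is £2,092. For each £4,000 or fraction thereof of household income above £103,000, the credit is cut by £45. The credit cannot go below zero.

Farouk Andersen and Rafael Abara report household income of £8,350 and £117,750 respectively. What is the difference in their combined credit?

Farouk (£8,350): Heating Assistance Credit: £8,350 is at or below the £50,600 threshold, so the full £3,410 applies. Energy Efficiency Rebate: £8,350 is at or below the £103,000 threshold, so the full £2,092 applies. total £3,410 + £2,092 = £5,502
Rafael (£117,750): Heating Assistance Credit: £117,750 is at or above £65,600, so the credit is £0. Energy Efficiency Rebate: income exceeds £103,000 by £14,750, which is 4 full-or-partial £4,000 increments; reduction = 4 × £45 = £180, leaving £1,912. total £0 + £1,912 = £1,912
Difference: |£5,502 − £1,912| = £3,590.

£3,590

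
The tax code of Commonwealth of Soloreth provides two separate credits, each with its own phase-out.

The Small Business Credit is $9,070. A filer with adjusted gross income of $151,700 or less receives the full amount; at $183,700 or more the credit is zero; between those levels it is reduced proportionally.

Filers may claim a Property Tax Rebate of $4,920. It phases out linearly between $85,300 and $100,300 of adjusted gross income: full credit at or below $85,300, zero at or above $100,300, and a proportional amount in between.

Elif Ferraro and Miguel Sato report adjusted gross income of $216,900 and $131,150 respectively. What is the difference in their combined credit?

Elif ($216,900): Small Business Credit: $216,900 is at or above $183,700, so the credit is $0. Property Tax Rebate: $216,900 is at or above $100,300, so the credit is $0. total $0 + $0 = $0
Miguel ($131,150): Small Business Credit: $131,150 is at or below the $151,700 threshold, so the full $9,070 applies. Property Tax Rebate: $131,150 is at or above $100,300, so the credit is $0. total $9,070 + $0 = $9,070
Difference: |$0 − $9,070| = $9,070.

$9,070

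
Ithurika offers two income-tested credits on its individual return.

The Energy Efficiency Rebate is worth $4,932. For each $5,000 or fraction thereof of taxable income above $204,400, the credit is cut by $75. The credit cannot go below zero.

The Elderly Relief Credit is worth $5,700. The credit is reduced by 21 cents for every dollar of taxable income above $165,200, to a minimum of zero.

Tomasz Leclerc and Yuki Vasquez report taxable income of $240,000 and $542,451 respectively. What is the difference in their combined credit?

$4,332

Tomasz ($240,000): Energy Efficiency Rebate: income exceeds $204,400 by $35,600, which is 8 full-or-partial $5,000 increments; reduction = 8 × $75 = $600, leaving $4,332. Elderly Relief Credit: 21% of the $74,800 excess over $165,200 is $15,708 ≥ base, so the credit is $0. total $4,332 + $0 = $4,332
Yuki ($542,451): Energy Efficiency Rebate: income exceeds $204,400 by $338,051 → 68 increments × $75 = $5,100 ≥ base, so the credit is $0. Elderly Relief Credit: 21% of the $377,251 excess over $165,200 is $79,222.71 ≥ base, so the credit is $0. total $0 + $0 = $0
Difference: |$4,332 − $0| = $4,332.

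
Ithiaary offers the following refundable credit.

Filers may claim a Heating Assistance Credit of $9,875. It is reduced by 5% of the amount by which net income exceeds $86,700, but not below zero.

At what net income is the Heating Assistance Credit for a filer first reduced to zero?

The credit falls by 5% of each dollar above $86,700, so it reaches zero when the excess is $9,875 / 5% = $197,500: income = $86,700 + $197,500 = $284,200.

$284,200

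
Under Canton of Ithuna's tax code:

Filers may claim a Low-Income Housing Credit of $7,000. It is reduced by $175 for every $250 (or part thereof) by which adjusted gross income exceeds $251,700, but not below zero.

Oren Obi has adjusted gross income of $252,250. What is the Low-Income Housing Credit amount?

$6,475

Low-Income Housing Credit: income exceeds $251,700 by $550, which is 3 full-or-partial $250 increments; reduction = 3 × $175 = $525, leaving $6,475.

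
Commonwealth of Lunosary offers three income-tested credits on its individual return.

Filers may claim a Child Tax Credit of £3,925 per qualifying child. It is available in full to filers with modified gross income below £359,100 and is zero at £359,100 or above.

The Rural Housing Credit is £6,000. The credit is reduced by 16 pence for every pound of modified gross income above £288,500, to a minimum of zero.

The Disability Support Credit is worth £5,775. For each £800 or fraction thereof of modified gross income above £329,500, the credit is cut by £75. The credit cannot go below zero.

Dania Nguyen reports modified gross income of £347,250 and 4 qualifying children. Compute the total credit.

Child Tax Credit: base = 4 × £3,925 = £15,700. £347,250 is below the £359,100 cutoff, so the full £15,700 applies.
Rural Housing Credit: 16% of the £58,750 excess over £288,500 is £9,400 ≥ base, so the credit is £0.
Disability Support Credit: income exceeds £329,500 by £17,750, which is 23 full-or-partial £800 increments; reduction = 23 × £75 = £1,725, leaving £4,050.
Total: £15,700 + £0 + £4,050 = £19,750.

£19,750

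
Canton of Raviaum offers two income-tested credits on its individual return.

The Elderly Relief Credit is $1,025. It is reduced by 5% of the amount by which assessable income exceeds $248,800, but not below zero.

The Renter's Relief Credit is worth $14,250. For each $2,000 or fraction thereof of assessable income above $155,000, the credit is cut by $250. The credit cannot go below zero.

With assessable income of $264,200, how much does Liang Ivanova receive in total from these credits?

Elderly Relief Credit: 5% of the $15,400 excess over $248,800 is $770; credit = $1,025 − $770 = $255.
Renter's Relief Credit: income exceeds $155,000 by $109,200, which is 55 full-or-partial $2,000 increments; reduction = 55 × $250 = $13,750, leaving $500.
Total: $255 + $500 = $755.

$755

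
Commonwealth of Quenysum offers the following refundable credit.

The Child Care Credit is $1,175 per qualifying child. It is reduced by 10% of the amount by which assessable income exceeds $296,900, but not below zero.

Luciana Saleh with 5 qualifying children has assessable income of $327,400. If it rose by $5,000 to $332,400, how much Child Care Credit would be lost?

At $327,400 — base = 5 × $1,175 = $5,875. 10% of the $30,500 excess over $296,900 is $3,050; credit = $5,875 − $3,050 = $2,825.
At $332,400 — base = 5 × $1,175 = $5,875. 10% of the $35,500 excess over $296,900 is $3,550; credit = $5,875 − $3,550 = $2,325.
Lost: $2,825 − $2,325 = $500.

$500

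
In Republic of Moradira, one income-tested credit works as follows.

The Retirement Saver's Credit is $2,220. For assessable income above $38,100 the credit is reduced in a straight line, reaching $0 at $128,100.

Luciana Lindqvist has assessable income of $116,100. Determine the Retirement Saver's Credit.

Retirement Saver's Credit: $116,100 is $78,000 into a $90,000 phase-out range, leaving 12,000/90,000 of the credit: $2,220 × 12,000/90,000 = $296.

$296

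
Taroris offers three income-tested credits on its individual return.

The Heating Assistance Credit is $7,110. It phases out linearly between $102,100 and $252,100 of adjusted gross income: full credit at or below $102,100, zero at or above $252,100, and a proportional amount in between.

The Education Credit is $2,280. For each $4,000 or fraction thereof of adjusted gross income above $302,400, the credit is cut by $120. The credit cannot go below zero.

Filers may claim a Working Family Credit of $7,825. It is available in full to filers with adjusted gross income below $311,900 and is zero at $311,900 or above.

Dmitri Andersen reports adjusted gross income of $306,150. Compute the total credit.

$9,985

Heating Assistance Credit: $306,150 is at or above $252,100, so the credit is $0.
Education Credit: income exceeds $302,400 by $3,750, which is 1 full-or-partial $4,000 increment; reduction = 1 × $120 = $120, leaving $2,160.
Working Family Credit: $306,150 is below the $311,900 cutoff, so the full $7,825 applies.
Total: $0 + $2,160 + $7,825 = $9,985.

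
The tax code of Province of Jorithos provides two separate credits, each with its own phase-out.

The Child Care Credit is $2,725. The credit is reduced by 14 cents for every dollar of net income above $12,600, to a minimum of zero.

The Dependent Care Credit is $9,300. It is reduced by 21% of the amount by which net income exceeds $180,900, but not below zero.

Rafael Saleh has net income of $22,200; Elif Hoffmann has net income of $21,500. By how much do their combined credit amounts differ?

Rafael ($22,200): Child Care Credit: 14% of the $9,600 excess over $12,600 is $1,344; credit = $2,725 − $1,344 = $1,381. Dependent Care Credit: $22,200 is at or below the $180,900 threshold, so the full $9,300 applies. total $1,381 + $9,300 = $10,681
Elif ($21,500): Child Care Credit: 14% of the $8,900 excess over $12,600 is $1,246; credit = $2,725 − $1,246 = $1,479. Dependent Care Credit: $21,500 is at or below the $180,900 threshold, so the full $9,300 applies. total $1,479 + $9,300 = $10,779
Difference: |$10,681 − $10,779| = $98.

$98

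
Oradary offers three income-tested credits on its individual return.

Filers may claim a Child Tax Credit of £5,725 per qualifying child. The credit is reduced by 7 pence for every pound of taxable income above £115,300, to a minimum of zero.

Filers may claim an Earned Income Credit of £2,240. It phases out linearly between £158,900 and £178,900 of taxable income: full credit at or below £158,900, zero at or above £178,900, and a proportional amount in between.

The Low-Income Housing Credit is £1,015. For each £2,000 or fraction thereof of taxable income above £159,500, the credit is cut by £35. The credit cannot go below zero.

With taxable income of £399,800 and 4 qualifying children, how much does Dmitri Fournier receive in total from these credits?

£2,985

Child Tax Credit: base = 4 × £5,725 = £22,900. 7% of the £284,500 excess over £115,300 is £19,915; credit = £22,900 − £19,915 = £2,985.
Earned Income Credit: £399,800 is at or above £178,900, so the credit is £0.
Low-Income Housing Credit: income exceeds £159,500 by £240,300 → 121 increments × £35 = £4,235 ≥ base, so the credit is £0.
Total: £2,985 + £0 + £0 = £2,985.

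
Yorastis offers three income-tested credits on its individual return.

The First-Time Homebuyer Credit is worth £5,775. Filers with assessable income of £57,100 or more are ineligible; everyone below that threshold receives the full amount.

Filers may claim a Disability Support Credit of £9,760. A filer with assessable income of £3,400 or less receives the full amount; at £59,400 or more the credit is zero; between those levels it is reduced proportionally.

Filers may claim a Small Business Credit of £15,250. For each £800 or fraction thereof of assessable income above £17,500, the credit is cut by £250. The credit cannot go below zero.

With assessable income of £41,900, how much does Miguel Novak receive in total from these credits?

£16,325

First-Time Homebuyer Credit: £41,900 is below the £57,100 cutoff, so the full £5,775 applies.
Disability Support Credit: £41,900 is £38,500 into a £56,000 phase-out range, leaving 17,500/56,000 of the credit: £9,760 × 17,500/56,000 = £3,050.
Small Business Credit: income exceeds £17,500 by £24,400, which is 31 full-or-partial £800 increments; reduction = 31 × £250 = £7,750, leaving £7,500.
Total: £5,775 + £3,050 + £7,500 = £16,325.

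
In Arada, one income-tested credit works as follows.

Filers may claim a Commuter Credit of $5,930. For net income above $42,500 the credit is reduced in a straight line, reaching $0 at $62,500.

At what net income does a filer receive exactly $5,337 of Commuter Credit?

$44,500

$5,337 is 5,337/5,930 of the full $5,930, so 593/5,930 of the $20,000 range has been used: income = $42,500 + $20,000 × 593/5,930 = $44,500.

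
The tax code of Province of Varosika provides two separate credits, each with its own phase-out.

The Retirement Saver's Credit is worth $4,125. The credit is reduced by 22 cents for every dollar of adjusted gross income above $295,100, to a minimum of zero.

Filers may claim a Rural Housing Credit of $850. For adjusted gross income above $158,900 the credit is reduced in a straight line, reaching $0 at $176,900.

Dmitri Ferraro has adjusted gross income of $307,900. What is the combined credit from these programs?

Retirement Saver's Credit: 22% of the $12,800 excess over $295,100 is $2,816; credit = $4,125 − $2,816 = $1,309.
Rural Housing Credit: $307,900 is at or above $176,900, so the credit is $0.
Total: $1,309 + $0 = $1,309.

$1,309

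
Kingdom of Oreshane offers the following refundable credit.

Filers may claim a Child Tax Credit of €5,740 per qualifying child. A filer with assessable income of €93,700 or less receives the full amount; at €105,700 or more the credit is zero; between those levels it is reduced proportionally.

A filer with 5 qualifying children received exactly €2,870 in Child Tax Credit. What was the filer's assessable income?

Full credit = 5 × €5,740 = €28,700.
€2,870 is 2,870/28,700 of the full €28,700, so 25,830/28,700 of the €12,000 range has been used: income = €93,700 + €12,000 × 25,830/28,700 = €104,500.

€104,500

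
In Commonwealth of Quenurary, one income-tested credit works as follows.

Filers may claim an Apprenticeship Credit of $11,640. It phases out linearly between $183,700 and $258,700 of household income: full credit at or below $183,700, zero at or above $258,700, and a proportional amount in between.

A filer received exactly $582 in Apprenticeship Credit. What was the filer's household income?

$582 is 582/11,640 of the full $11,640, so 11,058/11,640 of the $75,000 range has been used: income = $183,700 + $75,000 × 11,058/11,640 = $254,950.

$254,950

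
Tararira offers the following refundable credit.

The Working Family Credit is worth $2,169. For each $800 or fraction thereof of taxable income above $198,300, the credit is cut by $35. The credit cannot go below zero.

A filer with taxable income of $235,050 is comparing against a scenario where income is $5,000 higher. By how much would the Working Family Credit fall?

At $235,050 — income exceeds $198,300 by $36,750, which is 46 full-or-partial $800 increments; reduction = 46 × $35 = $1,610, leaving $559.
At $240,050 — income exceeds $198,300 by $41,750, which is 53 full-or-partial $800 increments; reduction = 53 × $35 = $1,855, leaving $314.
Lost: $559 − $314 = $245.

$245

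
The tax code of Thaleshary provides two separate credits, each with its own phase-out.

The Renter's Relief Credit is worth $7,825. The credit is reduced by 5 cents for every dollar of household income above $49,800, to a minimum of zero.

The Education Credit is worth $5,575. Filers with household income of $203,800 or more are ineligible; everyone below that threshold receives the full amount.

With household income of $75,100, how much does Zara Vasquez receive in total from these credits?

$12,135

Renter's Relief Credit: 5% of the $25,300 excess over $49,800 is $1,265; credit = $7,825 − $1,265 = $6,560.
Education Credit: $75,100 is below the $203,800 cutoff, so the full $5,575 applies.
Total: $6,560 + $5,575 = $12,135.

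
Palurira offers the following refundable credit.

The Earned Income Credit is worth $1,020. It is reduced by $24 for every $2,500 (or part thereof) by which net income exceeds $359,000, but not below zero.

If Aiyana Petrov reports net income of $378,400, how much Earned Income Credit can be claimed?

$828

Earned Income Credit: income exceeds $359,000 by $19,400, which is 8 full-or-partial $2,500 increments; reduction = 8 × $24 = $192, leaving $828.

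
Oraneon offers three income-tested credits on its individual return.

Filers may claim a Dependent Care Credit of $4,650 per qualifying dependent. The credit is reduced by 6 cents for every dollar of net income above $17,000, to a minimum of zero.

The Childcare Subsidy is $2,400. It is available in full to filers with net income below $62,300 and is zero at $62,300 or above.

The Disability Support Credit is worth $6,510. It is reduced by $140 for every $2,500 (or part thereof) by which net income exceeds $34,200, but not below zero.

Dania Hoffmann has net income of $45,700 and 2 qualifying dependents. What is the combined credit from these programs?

Dependent Care Credit: base = 2 × $4,650 = $9,300. 6% of the $28,700 excess over $17,000 is $1,722; credit = $9,300 − $1,722 = $7,578.
Childcare Subsidy: $45,700 is below the $62,300 cutoff, so the full $2,400 applies.
Disability Support Credit: income exceeds $34,200 by $11,500, which is 5 full-or-partial $2,500 increments; reduction = 5 × $140 = $700, leaving $5,810.
Total: $7,578 + $2,400 + $5,810 = $15,788.

$15,788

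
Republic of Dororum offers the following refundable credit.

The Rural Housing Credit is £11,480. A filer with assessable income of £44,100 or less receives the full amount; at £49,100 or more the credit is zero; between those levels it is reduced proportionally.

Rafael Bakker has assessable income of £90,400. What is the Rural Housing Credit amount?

£0

Rural Housing Credit: £90,400 is at or above £49,100, so the credit is £0.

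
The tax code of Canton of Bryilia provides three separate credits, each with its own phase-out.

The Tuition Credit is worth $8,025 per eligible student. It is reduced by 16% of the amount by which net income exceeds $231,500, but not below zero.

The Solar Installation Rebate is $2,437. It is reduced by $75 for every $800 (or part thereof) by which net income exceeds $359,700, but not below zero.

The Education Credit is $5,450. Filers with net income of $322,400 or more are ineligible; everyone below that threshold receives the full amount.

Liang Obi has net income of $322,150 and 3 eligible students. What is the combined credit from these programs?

$17,458

Tuition Credit: base = 3 × $8,025 = $24,075. 16% of the $90,650 excess over $231,500 is $14,504; credit = $24,075 − $14,504 = $9,571.
Solar Installation Rebate: $322,150 is at or below the $359,700 threshold, so the full $2,437 applies.
Education Credit: $322,150 is below the $322,400 cutoff, so the full $5,450 applies.
Total: $9,571 + $2,437 + $5,450 = $17,458.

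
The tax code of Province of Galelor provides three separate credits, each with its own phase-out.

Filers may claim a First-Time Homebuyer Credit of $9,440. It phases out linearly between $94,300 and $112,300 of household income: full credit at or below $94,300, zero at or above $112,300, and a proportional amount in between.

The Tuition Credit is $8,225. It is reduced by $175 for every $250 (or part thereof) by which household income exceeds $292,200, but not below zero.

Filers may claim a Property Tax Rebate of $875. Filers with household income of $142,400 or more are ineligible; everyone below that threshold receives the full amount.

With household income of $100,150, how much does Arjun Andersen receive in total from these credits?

First-Time Homebuyer Credit: $100,150 is $5,850 into a $18,000 phase-out range, leaving 12,150/18,000 of the credit: $9,440 × 12,150/18,000 = $6,372.
Tuition Credit: $100,150 is at or below the $292,200 threshold, so the full $8,225 applies.
Property Tax Rebate: $100,150 is below the $142,400 cutoff, so the full $875 applies.
Total: $6,372 + $8,225 + $875 = $15,472.

$15,472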